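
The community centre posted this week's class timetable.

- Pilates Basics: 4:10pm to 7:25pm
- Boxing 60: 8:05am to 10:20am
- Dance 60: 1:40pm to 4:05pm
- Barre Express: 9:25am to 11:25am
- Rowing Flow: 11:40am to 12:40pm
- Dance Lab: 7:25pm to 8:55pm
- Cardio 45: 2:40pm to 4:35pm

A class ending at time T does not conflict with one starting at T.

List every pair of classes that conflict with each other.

Barre Express & Boxing 60, Cardio 45 & Dance 60, Cardio 45 & Pilates Basics

Two intervals overlap when each starts before the other ends.
Sorted by start: Boxing 60, Barre Express, Rowing Flow, Dance 60, Cardio 45, Pilates Basics, Dance Lab.
Barre Express starts before Boxing 60 ends → Boxing 60 and Barre Express overlap.
Rowing Flow starts after Boxing 60 ends; Boxing 60 is clear from here.
Rowing Flow starts after Barre Express ends; Barre Express is clear from here.
Dance 60 starts after Rowing Flow ends; Rowing Flow is clear from here.
Cardio 45 starts before Dance 60 ends → Dance 60 and Cardio 45 overlap.
Pilates Basics starts after Dance 60 ends; Dance 60 is clear from here.
Pilates Basics starts before Cardio 45 ends → Cardio 45 and Pilates Basics overlap.
Dance Lab starts after Cardio 45 ends.
Dance Lab starts exactly when Pilates Basics ends (back-to-back, no overlap).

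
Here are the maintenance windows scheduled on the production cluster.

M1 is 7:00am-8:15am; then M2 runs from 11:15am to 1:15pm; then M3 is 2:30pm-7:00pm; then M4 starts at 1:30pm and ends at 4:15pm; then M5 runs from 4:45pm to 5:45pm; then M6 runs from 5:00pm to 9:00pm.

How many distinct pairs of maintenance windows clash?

Sorted by start: M1, M2, M4, M3, M5, M6.
M2 starts after M1 ends, so nothing later overlaps M1 either.
M4 starts after M2 ends, so nothing later overlaps M2 either.
M3 starts before M4 ends → M4 and M3 overlap.
M5 starts after M4 ends, so nothing later overlaps M4 either.
M5 starts before M3 ends → M3 and M5 overlap.
M6 starts before M3 ends → M3 and M6 overlap.
M6 starts before M5 ends → M5 and M6 overlap.
Overlapping pairs: M3 & M4, M3 & M5, M3 & M6, M5 & M6 — 4 in total.

4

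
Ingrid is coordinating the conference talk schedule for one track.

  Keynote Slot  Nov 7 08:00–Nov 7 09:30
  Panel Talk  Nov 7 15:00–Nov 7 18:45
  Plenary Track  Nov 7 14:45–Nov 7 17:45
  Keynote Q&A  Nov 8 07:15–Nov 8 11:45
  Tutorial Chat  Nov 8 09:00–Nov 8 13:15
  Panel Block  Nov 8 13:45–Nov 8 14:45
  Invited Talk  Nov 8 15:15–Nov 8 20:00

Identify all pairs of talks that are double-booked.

Keynote Q&A & Tutorial Chat, Panel Talk & Plenary Track

Sorted by start: Keynote Slot, Plenary Track, Panel Talk, Keynote Q&A, Tutorial Chat, Panel Block, Invited Talk.
Plenary Track starts after Keynote Slot ends, so nothing later overlaps Keynote Slot either.
Panel Talk starts before Plenary Track ends → Plenary Track and Panel Talk overlap.
Keynote Q&A starts after Plenary Track ends, so nothing later overlaps Plenary Track either.
Keynote Q&A starts after Panel Talk ends, so nothing later overlaps Panel Talk either.
Tutorial Chat starts before Keynote Q&A ends → Keynote Q&A and Tutorial Chat overlap.
Panel Block starts after Keynote Q&A ends, so nothing later overlaps Keynote Q&A either.
Panel Block starts after Tutorial Chat ends, so nothing later overlaps Tutorial Chat either.
Invited Talk starts after Panel Block ends.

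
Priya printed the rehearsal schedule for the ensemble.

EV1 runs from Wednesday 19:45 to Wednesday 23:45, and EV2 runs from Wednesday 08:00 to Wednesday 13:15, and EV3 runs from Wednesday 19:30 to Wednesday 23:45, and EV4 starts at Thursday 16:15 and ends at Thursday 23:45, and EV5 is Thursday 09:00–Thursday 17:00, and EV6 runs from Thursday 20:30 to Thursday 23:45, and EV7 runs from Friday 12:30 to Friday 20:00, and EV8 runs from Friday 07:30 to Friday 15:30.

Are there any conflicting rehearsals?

Sorted by start: EV2, EV3, EV1, EV5, EV4, EV6, EV8, EV7.
EV3 starts after EV2 ends, so EV2 has no further overlaps.
EV1 starts before EV3 ends → EV3 and EV1 overlap.
That's a conflict, so the schedule is not conflict-free.

Yes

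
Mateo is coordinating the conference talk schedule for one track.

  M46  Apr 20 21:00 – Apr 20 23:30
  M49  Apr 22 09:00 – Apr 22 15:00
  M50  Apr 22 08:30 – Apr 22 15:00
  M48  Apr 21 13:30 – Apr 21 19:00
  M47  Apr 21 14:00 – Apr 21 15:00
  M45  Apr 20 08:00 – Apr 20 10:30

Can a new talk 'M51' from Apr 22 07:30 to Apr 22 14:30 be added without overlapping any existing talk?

M45: ends Apr 20 10:30 at or before M51 starts Apr 22 07:30 → clear.
M46: ends Apr 20 23:30 at or before M51 starts Apr 22 07:30 → clear.
M48: ends Apr 21 19:00 at or before M51 starts Apr 22 07:30 → clear.
M47: ends Apr 21 15:00 at or before M51 starts Apr 22 07:30 → clear.
M50: starts Apr 22 08:30 before M51 ends Apr 22 14:30, and ends Apr 22 15:00 after M51 starts Apr 22 07:30 → overlap.
M49: starts Apr 22 09:00 before M51 ends Apr 22 14:30, and ends Apr 22 15:00 after M51 starts Apr 22 07:30 → overlap.
M51 overlaps M49, M50.

No — it overlaps M49, M50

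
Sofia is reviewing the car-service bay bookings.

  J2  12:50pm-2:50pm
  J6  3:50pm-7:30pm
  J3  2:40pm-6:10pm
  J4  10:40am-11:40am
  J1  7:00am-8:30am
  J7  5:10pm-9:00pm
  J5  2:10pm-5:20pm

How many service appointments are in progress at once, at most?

Sweep the timeline, counting +1 at each start and −1 at each end (ends before starts at a tie):
7:00am start J1 → 1
8:30am end J1 → 0
10:40am start J4 → 1
11:40am end J4 → 0
12:50pm start J2 → 1
2:10pm start J5 → 2
2:40pm start J3 → 3
2:50pm end J2 → 2
3:50pm start J6 → 3
5:10pm start J7 → 4
5:20pm end J5 → 3
6:10pm end J3 → 2
7:30pm end J6 → 1
9:00pm end J7 → 0
Peak is 4, at 5:10pm (J3, J5, J6, J7).

4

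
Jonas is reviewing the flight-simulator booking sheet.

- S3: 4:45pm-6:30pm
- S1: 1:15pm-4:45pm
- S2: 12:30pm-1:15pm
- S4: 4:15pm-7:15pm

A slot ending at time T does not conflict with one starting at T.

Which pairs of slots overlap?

Sorted by start: S2, S1, S4, S3.
S1 starts exactly when S2 ends (back-to-back, no overlap); S2 is clear from here.
S4 starts before S1 ends → S1 and S4 overlap.
S3 starts exactly when S1 ends (back-to-back, no overlap).
S3 starts before S4 ends → S4 and S3 overlap.

S1 & S4, S3 & S4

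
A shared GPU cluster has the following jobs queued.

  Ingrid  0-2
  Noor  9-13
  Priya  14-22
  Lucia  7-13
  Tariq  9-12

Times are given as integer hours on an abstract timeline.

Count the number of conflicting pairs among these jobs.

Sorted by start: Ingrid, Lucia, Noor, Tariq, Priya.
Lucia starts after Ingrid ends — done with Ingrid.
Noor starts before Lucia ends → Lucia and Noor overlap.
Tariq starts before Lucia ends → Lucia and Tariq overlap.
Priya starts after Lucia ends.
Tariq starts before Noor ends → Noor and Tariq overlap.
Priya starts after Noor ends.
Priya starts after Tariq ends.
Overlapping pairs: Lucia & Noor, Lucia & Tariq, Noor & Tariq — 3 in total.

3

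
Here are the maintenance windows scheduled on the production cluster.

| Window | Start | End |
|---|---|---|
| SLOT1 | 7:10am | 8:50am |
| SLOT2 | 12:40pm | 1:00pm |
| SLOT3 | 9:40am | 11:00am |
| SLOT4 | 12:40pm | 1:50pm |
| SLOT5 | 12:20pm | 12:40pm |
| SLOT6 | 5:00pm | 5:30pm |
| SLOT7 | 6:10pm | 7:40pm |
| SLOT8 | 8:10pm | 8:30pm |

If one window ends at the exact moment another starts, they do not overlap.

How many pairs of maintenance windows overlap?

1

Check each pair: they overlap iff neither finishes before the other starts.
Sorted by start: SLOT1, SLOT3, SLOT5, SLOT2, SLOT4, SLOT6, SLOT7, SLOT8.
SLOT3 starts after SLOT1 ends — done with SLOT1.
SLOT5 starts after SLOT3 ends — done with SLOT3.
SLOT2 starts exactly when SLOT5 ends (back-to-back, no overlap) — done with SLOT5.
SLOT4 starts before SLOT2 ends → SLOT2 and SLOT4 overlap.
SLOT6 starts after SLOT2 ends — done with SLOT2.
SLOT6 starts after SLOT4 ends — done with SLOT4.
SLOT7 starts after SLOT6 ends — done with SLOT6.
SLOT8 starts after SLOT7 ends.
Overlapping pairs: SLOT2 & SLOT4 — 1 in total.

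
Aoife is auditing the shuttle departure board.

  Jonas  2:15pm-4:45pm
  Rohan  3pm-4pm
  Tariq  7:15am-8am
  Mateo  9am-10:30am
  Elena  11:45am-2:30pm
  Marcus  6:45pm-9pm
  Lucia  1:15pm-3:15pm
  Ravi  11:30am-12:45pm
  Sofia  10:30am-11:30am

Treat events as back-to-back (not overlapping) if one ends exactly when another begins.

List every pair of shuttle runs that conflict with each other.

Elena & Jonas, Elena & Lucia, Elena & Ravi, Jonas & Lucia, Jonas & Rohan, Lucia & Rohan

Check each pair: they overlap iff neither finishes before the other starts.
Sorted by start: Tariq, Mateo, Sofia, Ravi, Elena, Lucia, Jonas, Rohan, Marcus.
Mateo starts after Tariq ends — done with Tariq.
Sofia starts exactly when Mateo ends (back-to-back, no overlap) — done with Mateo.
Ravi starts exactly when Sofia ends (back-to-back, no overlap) — done with Sofia.
Elena starts before Ravi ends → Ravi and Elena overlap.
Lucia starts after Ravi ends — done with Ravi.
Lucia starts before Elena ends → Elena and Lucia overlap.
Jonas starts before Elena ends → Elena and Jonas overlap.
Rohan starts after Elena ends — done with Elena.
Jonas starts before Lucia ends → Lucia and Jonas overlap.
Rohan starts before Lucia ends → Lucia and Rohan overlap.
Marcus starts after Lucia ends.
Rohan starts before Jonas ends → Jonas and Rohan overlap.
Marcus starts after Jonas ends.
Marcus starts after Rohan ends.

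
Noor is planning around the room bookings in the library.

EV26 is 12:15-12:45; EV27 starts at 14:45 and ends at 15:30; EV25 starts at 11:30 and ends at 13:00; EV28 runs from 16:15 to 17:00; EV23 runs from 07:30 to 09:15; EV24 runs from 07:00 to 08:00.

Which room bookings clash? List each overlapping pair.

EV23 & EV24, EV25 & EV26

Sorted by start: EV24, EV23, EV25, EV26, EV27, EV28.
EV23 starts before EV24 ends → EV24 and EV23 overlap.
EV25 starts after EV24 ends, so nothing later overlaps EV24 either.
EV25 starts after EV23 ends, so nothing later overlaps EV23 either.
EV26 starts before EV25 ends → EV25 and EV26 overlap.
EV27 starts after EV25 ends, so nothing later overlaps EV25 either.
EV27 starts after EV26 ends, so nothing later overlaps EV26 either.
EV28 starts after EV27 ends.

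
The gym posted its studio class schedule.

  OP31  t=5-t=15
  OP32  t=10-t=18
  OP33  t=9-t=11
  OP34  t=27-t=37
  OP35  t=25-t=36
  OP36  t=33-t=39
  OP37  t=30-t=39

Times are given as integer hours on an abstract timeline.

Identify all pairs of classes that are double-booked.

Sorted by start: OP31, OP33, OP32, OP35, OP34, OP37, OP36.
OP33 starts before OP31 ends → OP31 and OP33 overlap.
OP32 starts before OP31 ends → OP31 and OP32 overlap.
OP35 starts after OP31 ends, so OP31 has no further overlaps.
OP32 starts before OP33 ends → OP33 and OP32 overlap.
OP35 starts after OP33 ends, so OP33 has no further overlaps.
OP35 starts after OP32 ends, so OP32 has no further overlaps.
OP34 starts before OP35 ends → OP35 and OP34 overlap.
OP37 starts before OP35 ends → OP35 and OP37 overlap.
OP36 starts before OP35 ends → OP35 and OP36 overlap.
OP37 starts before OP34 ends → OP34 and OP37 overlap.
OP36 starts before OP34 ends → OP34 and OP36 overlap.
OP36 starts before OP37 ends → OP37 and OP36 overlap.

OP31 & OP32, OP31 & OP33, OP32 & OP33, OP34 & OP35, OP34 & OP36, OP34 & OP37, OP35 & OP36, OP35 & OP37, OP36 & OP37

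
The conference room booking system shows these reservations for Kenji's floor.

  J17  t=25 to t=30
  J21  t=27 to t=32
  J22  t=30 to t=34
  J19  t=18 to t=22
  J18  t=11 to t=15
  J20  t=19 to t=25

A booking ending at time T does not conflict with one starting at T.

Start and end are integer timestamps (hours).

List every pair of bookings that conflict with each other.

J17 & J21, J19 & J20, J21 & J22

Sorted by start: J18, J19, J20, J17, J21, J22.
J19 starts after J18 ends, so nothing later overlaps J18 either.
J20 starts before J19 ends → J19 and J20 overlap.
J17 starts after J19 ends, so nothing later overlaps J19 either.
J17 starts exactly when J20 ends (back-to-back, no overlap), so nothing later overlaps J20 either.
J21 starts before J17 ends → J17 and J21 overlap.
J22 starts exactly when J17 ends (back-to-back, no overlap).
J22 starts before J21 ends → J21 and J22 overlap.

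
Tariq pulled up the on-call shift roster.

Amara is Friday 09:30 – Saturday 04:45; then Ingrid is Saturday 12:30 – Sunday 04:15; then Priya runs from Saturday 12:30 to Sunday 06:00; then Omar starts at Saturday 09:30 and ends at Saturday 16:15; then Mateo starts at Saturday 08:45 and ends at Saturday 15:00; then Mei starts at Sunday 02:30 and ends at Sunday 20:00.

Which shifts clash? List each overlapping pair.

Ingrid & Mateo, Ingrid & Mei, Ingrid & Omar, Ingrid & Priya, Mateo & Omar, Mateo & Priya, Mei & Priya, Omar & Priya

Sorted by start: Amara, Mateo, Omar, Ingrid, Priya, Mei.
Mateo starts after Amara ends — done with Amara.
Omar starts before Mateo ends → Mateo and Omar overlap.
Ingrid starts before Mateo ends → Mateo and Ingrid overlap.
Priya starts before Mateo ends → Mateo and Priya overlap.
Mei starts after Mateo ends.
Ingrid starts before Omar ends → Omar and Ingrid overlap.
Priya starts before Omar ends → Omar and Priya overlap.
Mei starts after Omar ends.
Priya starts before Ingrid ends → Ingrid and Priya overlap.
Mei starts before Ingrid ends → Ingrid and Mei overlap.
Mei starts before Priya ends → Priya and Mei overlap.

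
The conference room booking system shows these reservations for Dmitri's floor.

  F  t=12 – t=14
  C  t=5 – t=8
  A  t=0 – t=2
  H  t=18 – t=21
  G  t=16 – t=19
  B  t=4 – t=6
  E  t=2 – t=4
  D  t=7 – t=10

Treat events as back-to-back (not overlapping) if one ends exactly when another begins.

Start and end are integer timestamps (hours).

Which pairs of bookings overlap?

B & C, C & D, G & H

Two intervals overlap when each starts before the other ends.
Sorted by start: A, E, B, C, D, F, G, H.
E starts exactly when A ends (back-to-back, no overlap) — done with A.
B starts exactly when E ends (back-to-back, no overlap) — done with E.
C starts before B ends → B and C overlap.
D starts after B ends — done with B.
D starts before C ends → C and D overlap.
F starts after C ends — done with C.
F starts after D ends — done with D.
G starts after F ends — done with F.
H starts before G ends → G and H overlap.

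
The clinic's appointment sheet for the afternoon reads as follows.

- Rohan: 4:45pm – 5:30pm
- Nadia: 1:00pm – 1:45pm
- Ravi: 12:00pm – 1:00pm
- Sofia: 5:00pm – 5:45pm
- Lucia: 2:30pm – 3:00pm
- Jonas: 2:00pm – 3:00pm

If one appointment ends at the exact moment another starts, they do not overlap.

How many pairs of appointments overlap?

Sorted by start: Ravi, Nadia, Jonas, Lucia, Rohan, Sofia.
Nadia starts exactly when Ravi ends (back-to-back, no overlap); Ravi is clear from here.
Jonas starts after Nadia ends; Nadia is clear from here.
Lucia starts before Jonas ends → Jonas and Lucia overlap.
Rohan starts after Jonas ends; Jonas is clear from here.
Rohan starts after Lucia ends; Lucia is clear from here.
Sofia starts before Rohan ends → Rohan and Sofia overlap.
Overlapping pairs: Jonas & Lucia, Rohan & Sofia — 2 in total.

2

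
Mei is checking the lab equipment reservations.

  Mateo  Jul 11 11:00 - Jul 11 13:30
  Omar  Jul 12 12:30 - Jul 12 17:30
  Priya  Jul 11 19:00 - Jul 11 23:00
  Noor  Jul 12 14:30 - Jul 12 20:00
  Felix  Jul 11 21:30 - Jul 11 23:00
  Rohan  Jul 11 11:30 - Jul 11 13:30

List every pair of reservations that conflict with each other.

Two intervals overlap when each starts before the other ends.
Sorted by start: Mateo, Rohan, Priya, Felix, Omar, Noor.
Rohan starts before Mateo ends → Mateo and Rohan overlap.
Priya starts after Mateo ends, so Mateo has no further overlaps.
Priya starts after Rohan ends, so Rohan has no further overlaps.
Felix starts before Priya ends → Priya and Felix overlap.
Omar starts after Priya ends, so Priya has no further overlaps.
Omar starts after Felix ends, so Felix has no further overlaps.
Noor starts before Omar ends → Omar and Noor overlap.

Felix & Priya, Mateo & Rohan, Noor & Omar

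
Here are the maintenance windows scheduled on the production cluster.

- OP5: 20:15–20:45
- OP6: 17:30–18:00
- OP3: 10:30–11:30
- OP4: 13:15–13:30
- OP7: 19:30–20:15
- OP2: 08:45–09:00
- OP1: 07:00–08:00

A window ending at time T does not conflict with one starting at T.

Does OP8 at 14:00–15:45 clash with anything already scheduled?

OP1: ends 08:00 at or before OP8 starts 14:00 → clear.
OP2: ends 09:00 at or before OP8 starts 14:00 → clear.
OP3: ends 11:30 at or before OP8 starts 14:00 → clear.
OP4: ends 13:30 at or before OP8 starts 14:00 → clear.
OP6: starts 17:30 at or after OP8 ends 15:45 → clear.
OP7: starts 19:30 at or after OP8 ends 15:45 → clear.
OP5: starts 20:15 at or after OP8 ends 15:45 → clear.

No — it doesn't clash with anything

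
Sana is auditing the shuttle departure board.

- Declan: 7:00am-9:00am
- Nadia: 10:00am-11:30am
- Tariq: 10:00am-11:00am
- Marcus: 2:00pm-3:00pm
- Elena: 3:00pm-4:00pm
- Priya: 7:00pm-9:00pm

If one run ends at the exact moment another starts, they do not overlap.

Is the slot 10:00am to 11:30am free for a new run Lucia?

No — it overlaps Nadia, Tariq

Declan: ends 9:00am at or before Lucia starts 10:00am → clear.
Nadia: starts 10:00am before Lucia ends 11:30am, and ends 11:30am after Lucia starts 10:00am → overlap.
Tariq: starts 10:00am before Lucia ends 11:30am, and ends 11:00am after Lucia starts 10:00am → overlap.
Marcus: starts 2:00pm at or after Lucia ends 11:30am → clear.
Elena: starts 3:00pm at or after Lucia ends 11:30am → clear.
Priya: starts 7:00pm at or after Lucia ends 11:30am → clear.
Lucia overlaps Nadia, Tariq.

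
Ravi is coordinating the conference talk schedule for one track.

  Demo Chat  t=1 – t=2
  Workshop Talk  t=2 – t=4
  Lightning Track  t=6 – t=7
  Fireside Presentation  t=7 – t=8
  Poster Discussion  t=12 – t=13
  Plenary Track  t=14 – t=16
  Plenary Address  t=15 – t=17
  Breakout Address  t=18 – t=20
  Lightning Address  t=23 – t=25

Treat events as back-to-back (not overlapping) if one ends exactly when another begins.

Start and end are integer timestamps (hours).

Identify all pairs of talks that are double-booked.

Plenary Address & Plenary Track

Check each pair: they overlap iff neither finishes before the other starts.
Sorted by start: Demo Chat, Workshop Talk, Lightning Track, Fireside Presentation, Poster Discussion, Plenary Track, Plenary Address, Breakout Address, Lightning Address.
Workshop Talk starts exactly when Demo Chat ends (back-to-back, no overlap), so Demo Chat has no further overlaps.
Lightning Track starts after Workshop Talk ends, so Workshop Talk has no further overlaps.
Fireside Presentation starts exactly when Lightning Track ends (back-to-back, no overlap), so Lightning Track has no further overlaps.
Poster Discussion starts after Fireside Presentation ends, so Fireside Presentation has no further overlaps.
Plenary Track starts after Poster Discussion ends, so Poster Discussion has no further overlaps.
Plenary Address starts before Plenary Track ends → Plenary Track and Plenary Address overlap.
Breakout Address starts after Plenary Track ends, so Plenary Track has no further overlaps.
Breakout Address starts after Plenary Address ends, so Plenary Address has no further overlaps.
Lightning Address starts after Breakout Address ends.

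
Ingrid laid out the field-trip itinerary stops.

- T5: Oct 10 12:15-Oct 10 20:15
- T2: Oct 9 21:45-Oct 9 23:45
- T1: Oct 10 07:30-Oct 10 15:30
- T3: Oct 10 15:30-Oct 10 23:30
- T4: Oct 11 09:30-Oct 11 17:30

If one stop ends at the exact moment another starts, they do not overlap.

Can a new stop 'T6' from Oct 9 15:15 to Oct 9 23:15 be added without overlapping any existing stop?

T2: starts Oct 9 21:45 before T6 ends Oct 9 23:15, and ends Oct 9 23:45 after T6 starts Oct 9 15:15 → overlap.
T1: starts Oct 10 07:30 at or after T6 ends Oct 9 23:15 → clear.
T5: starts Oct 10 12:15 at or after T6 ends Oct 9 23:15 → clear.
T3: starts Oct 10 15:30 at or after T6 ends Oct 9 23:15 → clear.
T4: starts Oct 11 09:30 at or after T6 ends Oct 9 23:15 → clear.
T6 overlaps T2.

No — it overlaps T2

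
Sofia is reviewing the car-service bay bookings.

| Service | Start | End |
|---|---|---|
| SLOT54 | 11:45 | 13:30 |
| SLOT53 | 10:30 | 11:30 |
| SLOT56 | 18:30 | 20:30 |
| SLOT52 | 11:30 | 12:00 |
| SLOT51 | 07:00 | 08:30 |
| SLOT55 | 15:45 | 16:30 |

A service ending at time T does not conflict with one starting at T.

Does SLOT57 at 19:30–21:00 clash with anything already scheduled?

SLOT51: ends 08:30 at or before SLOT57 starts 19:30 → clear.
SLOT53: ends 11:30 at or before SLOT57 starts 19:30 → clear.
SLOT52: ends 12:00 at or before SLOT57 starts 19:30 → clear.
SLOT54: ends 13:30 at or before SLOT57 starts 19:30 → clear.
SLOT55: ends 16:30 at or before SLOT57 starts 19:30 → clear.
SLOT56: starts 18:30 before SLOT57 ends 21:00, and ends 20:30 after SLOT57 starts 19:30 → overlap.
SLOT57 overlaps SLOT56.

Yes — it overlaps SLOT56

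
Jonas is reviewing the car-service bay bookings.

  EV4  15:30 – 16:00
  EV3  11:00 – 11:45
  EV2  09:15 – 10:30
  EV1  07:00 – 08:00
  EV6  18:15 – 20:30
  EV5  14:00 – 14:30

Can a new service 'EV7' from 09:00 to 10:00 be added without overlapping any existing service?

No — it overlaps EV2

EV1: ends 08:00 at or before EV7 starts 09:00 → clear.
EV2: starts 09:15 before EV7 ends 10:00, and ends 10:30 after EV7 starts 09:00 → overlap.
EV3: starts 11:00 at or after EV7 ends 10:00 → clear.
EV5: starts 14:00 at or after EV7 ends 10:00 → clear.
EV4: starts 15:30 at or after EV7 ends 10:00 → clear.
EV6: starts 18:15 at or after EV7 ends 10:00 → clear.
EV7 overlaps EV2.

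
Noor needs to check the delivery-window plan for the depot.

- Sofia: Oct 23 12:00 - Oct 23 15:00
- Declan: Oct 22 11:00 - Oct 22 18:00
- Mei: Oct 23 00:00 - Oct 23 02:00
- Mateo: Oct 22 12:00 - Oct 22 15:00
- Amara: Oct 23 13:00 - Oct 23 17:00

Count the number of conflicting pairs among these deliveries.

2

Sorted by start: Declan, Mateo, Mei, Sofia, Amara.
Mateo starts before Declan ends → Declan and Mateo overlap.
Mei starts after Declan ends, so nothing later overlaps Declan either.
Mei starts after Mateo ends, so nothing later overlaps Mateo either.
Sofia starts after Mei ends, so nothing later overlaps Mei either.
Amara starts before Sofia ends → Sofia and Amara overlap.
Overlapping pairs: Amara & Sofia, Declan & Mateo — 2 in total.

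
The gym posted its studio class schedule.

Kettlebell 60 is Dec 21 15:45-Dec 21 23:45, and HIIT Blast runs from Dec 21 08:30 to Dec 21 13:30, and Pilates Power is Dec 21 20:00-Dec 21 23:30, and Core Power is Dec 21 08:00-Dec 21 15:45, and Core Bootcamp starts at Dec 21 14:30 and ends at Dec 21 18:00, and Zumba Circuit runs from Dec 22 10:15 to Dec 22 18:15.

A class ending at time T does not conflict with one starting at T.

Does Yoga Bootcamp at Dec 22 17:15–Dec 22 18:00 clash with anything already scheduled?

Core Power: ends Dec 21 15:45 at or before Yoga Bootcamp starts Dec 22 17:15 → clear.
HIIT Blast: ends Dec 21 13:30 at or before Yoga Bootcamp starts Dec 22 17:15 → clear.
Core Bootcamp: ends Dec 21 18:00 at or before Yoga Bootcamp starts Dec 22 17:15 → clear.
Kettlebell 60: ends Dec 21 23:45 at or before Yoga Bootcamp starts Dec 22 17:15 → clear.
Pilates Power: ends Dec 21 23:30 at or before Yoga Bootcamp starts Dec 22 17:15 → clear.
Zumba Circuit: starts Dec 22 10:15 before Yoga Bootcamp ends Dec 22 18:00, and ends Dec 22 18:15 after Yoga Bootcamp starts Dec 22 17:15 → overlap.
Yoga Bootcamp overlaps Zumba Circuit.

Yes — it overlaps Zumba Circuit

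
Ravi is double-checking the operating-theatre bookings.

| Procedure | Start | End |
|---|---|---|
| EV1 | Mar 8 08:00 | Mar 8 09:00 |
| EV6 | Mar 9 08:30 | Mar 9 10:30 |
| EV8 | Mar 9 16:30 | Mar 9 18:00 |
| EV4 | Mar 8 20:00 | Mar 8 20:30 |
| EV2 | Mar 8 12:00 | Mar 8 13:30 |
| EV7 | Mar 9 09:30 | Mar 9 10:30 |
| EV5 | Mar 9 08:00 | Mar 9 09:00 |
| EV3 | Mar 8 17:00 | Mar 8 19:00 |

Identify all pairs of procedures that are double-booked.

Sorted by start: EV1, EV2, EV3, EV4, EV5, EV6, EV7, EV8.
EV2 starts after EV1 ends, so nothing later overlaps EV1 either.
EV3 starts after EV2 ends, so nothing later overlaps EV2 either.
EV4 starts after EV3 ends, so nothing later overlaps EV3 either.
EV5 starts after EV4 ends, so nothing later overlaps EV4 either.
EV6 starts before EV5 ends → EV5 and EV6 overlap.
EV7 starts after EV5 ends, so nothing later overlaps EV5 either.
EV7 starts before EV6 ends → EV6 and EV7 overlap.
EV8 starts after EV6 ends.
EV8 starts after EV7 ends.

EV5 & EV6, EV6 & EV7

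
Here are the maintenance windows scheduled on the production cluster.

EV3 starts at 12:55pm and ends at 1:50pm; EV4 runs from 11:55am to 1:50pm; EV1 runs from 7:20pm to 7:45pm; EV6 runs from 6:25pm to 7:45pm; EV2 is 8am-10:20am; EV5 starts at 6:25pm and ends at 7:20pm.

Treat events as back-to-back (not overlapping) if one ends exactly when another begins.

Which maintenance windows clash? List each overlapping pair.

EV1 & EV6, EV3 & EV4, EV5 & EV6

Sorted by start: EV2, EV4, EV3, EV5, EV6, EV1.
EV4 starts after EV2 ends; EV2 is clear from here.
EV3 starts before EV4 ends → EV4 and EV3 overlap.
EV5 starts after EV4 ends; EV4 is clear from here.
EV5 starts after EV3 ends; EV3 is clear from here.
EV6 starts before EV5 ends → EV5 and EV6 overlap.
EV1 starts exactly when EV5 ends (back-to-back, no overlap).
EV1 starts before EV6 ends → EV6 and EV1 overlap.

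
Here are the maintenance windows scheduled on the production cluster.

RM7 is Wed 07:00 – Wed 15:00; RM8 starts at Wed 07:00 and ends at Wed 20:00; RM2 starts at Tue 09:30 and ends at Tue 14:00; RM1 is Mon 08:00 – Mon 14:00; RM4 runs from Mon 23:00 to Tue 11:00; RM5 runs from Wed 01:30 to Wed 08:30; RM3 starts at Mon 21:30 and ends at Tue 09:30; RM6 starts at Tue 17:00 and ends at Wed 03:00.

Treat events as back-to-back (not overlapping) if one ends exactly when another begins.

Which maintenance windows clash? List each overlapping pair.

RM2 & RM4, RM3 & RM4, RM5 & RM6, RM5 & RM7, RM5 & RM8, RM7 & RM8

Sorted by start: RM1, RM3, RM4, RM2, RM6, RM5, RM7, RM8.
RM3 starts after RM1 ends — done with RM1.
RM4 starts before RM3 ends → RM3 and RM4 overlap.
RM2 starts exactly when RM3 ends (back-to-back, no overlap) — done with RM3.
RM2 starts before RM4 ends → RM4 and RM2 overlap.
RM6 starts after RM4 ends — done with RM4.
RM6 starts after RM2 ends — done with RM2.
RM5 starts before RM6 ends → RM6 and RM5 overlap.
RM7 starts after RM6 ends — done with RM6.
RM7 starts before RM5 ends → RM5 and RM7 overlap.
RM8 starts before RM5 ends → RM5 and RM8 overlap.
RM8 starts before RM7 ends → RM7 and RM8 overlap.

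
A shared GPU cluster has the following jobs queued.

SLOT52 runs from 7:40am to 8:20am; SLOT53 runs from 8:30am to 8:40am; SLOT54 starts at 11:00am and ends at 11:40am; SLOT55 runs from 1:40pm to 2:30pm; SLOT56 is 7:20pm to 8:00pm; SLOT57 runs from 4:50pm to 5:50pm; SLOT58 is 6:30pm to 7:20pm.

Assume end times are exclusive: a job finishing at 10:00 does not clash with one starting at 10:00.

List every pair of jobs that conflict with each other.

none

Check each pair: they overlap iff neither finishes before the other starts.
Sorted by start: SLOT52, SLOT53, SLOT54, SLOT55, SLOT57, SLOT58, SLOT56.
SLOT53 starts after SLOT52 ends, so nothing later overlaps SLOT52 either.
SLOT54 starts after SLOT53 ends, so nothing later overlaps SLOT53 either.
SLOT55 starts after SLOT54 ends, so nothing later overlaps SLOT54 either.
SLOT57 starts after SLOT55 ends, so nothing later overlaps SLOT55 either.
SLOT58 starts after SLOT57 ends, so nothing later overlaps SLOT57 either.
SLOT56 starts exactly when SLOT58 ends (back-to-back, no overlap).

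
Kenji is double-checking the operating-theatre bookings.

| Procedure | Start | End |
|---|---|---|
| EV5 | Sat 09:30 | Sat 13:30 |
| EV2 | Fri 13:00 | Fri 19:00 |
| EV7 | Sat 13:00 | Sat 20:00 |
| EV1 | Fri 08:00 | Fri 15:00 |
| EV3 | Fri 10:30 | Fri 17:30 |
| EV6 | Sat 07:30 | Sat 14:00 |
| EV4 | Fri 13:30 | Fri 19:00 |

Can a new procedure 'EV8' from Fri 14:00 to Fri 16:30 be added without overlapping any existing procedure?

EV1: starts Fri 08:00 before EV8 ends Fri 16:30, and ends Fri 15:00 after EV8 starts Fri 14:00 → overlap.
EV3: starts Fri 10:30 before EV8 ends Fri 16:30, and ends Fri 17:30 after EV8 starts Fri 14:00 → overlap.
EV2: starts Fri 13:00 before EV8 ends Fri 16:30, and ends Fri 19:00 after EV8 starts Fri 14:00 → overlap.
EV4: starts Fri 13:30 before EV8 ends Fri 16:30, and ends Fri 19:00 after EV8 starts Fri 14:00 → overlap.
EV6: starts Sat 07:30 at or after EV8 ends Fri 16:30 → clear.
EV5: starts Sat 09:30 at or after EV8 ends Fri 16:30 → clear.
EV7: starts Sat 13:00 at or after EV8 ends Fri 16:30 → clear.
EV8 overlaps EV1, EV2, EV3, EV4.

No — it overlaps EV1, EV2, EV3, EV4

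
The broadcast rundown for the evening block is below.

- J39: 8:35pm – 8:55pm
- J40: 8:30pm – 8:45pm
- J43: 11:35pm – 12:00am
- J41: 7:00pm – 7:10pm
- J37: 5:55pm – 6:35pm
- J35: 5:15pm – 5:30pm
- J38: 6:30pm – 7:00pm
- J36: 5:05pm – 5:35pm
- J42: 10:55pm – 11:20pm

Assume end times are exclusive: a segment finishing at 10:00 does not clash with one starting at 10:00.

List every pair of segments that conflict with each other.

J35 & J36, J37 & J38, J39 & J40

Check each pair: they overlap iff neither finishes before the other starts.
Sorted by start: J36, J35, J37, J38, J41, J40, J39, J42, J43.
J35 starts before J36 ends → J36 and J35 overlap.
J37 starts after J36 ends, so J36 has no further overlaps.
J37 starts after J35 ends, so J35 has no further overlaps.
J38 starts before J37 ends → J37 and J38 overlap.
J41 starts after J37 ends, so J37 has no further overlaps.
J41 starts exactly when J38 ends (back-to-back, no overlap), so J38 has no further overlaps.
J40 starts after J41 ends, so J41 has no further overlaps.
J39 starts before J40 ends → J40 and J39 overlap.
J42 starts after J40 ends, so J40 has no further overlaps.
J42 starts after J39 ends, so J39 has no further overlaps.
J43 starts after J42 ends.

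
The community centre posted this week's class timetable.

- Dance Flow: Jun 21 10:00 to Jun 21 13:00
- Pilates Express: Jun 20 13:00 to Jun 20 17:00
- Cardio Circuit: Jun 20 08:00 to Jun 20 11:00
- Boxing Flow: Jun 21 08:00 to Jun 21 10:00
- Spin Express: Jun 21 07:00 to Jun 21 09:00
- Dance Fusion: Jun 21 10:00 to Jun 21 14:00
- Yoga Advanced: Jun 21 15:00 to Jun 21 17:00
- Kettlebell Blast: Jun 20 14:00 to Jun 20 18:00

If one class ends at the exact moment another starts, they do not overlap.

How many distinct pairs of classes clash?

Check each pair: they overlap iff neither finishes before the other starts.
Sorted by start: Cardio Circuit, Pilates Express, Kettlebell Blast, Spin Express, Boxing Flow, Dance Fusion, Dance Flow, Yoga Advanced.
Pilates Express starts after Cardio Circuit ends, so nothing later overlaps Cardio Circuit either.
Kettlebell Blast starts before Pilates Express ends → Pilates Express and Kettlebell Blast overlap.
Spin Express starts after Pilates Express ends, so nothing later overlaps Pilates Express either.
Spin Express starts after Kettlebell Blast ends, so nothing later overlaps Kettlebell Blast either.
Boxing Flow starts before Spin Express ends → Spin Express and Boxing Flow overlap.
Dance Fusion starts after Spin Express ends, so nothing later overlaps Spin Express either.
Dance Fusion starts exactly when Boxing Flow ends (back-to-back, no overlap), so nothing later overlaps Boxing Flow either.
Dance Flow starts before Dance Fusion ends → Dance Fusion and Dance Flow overlap.
Yoga Advanced starts after Dance Fusion ends.
Yoga Advanced starts after Dance Flow ends.
Overlapping pairs: Boxing Flow & Spin Express, Dance Flow & Dance Fusion, Kettlebell Blast & Pilates Express — 3 in total.

3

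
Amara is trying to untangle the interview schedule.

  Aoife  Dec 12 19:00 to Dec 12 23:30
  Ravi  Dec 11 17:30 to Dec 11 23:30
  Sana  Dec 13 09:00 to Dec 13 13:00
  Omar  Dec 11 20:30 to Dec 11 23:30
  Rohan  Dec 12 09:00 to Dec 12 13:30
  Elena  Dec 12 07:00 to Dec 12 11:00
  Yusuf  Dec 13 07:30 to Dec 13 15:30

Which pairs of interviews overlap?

Two intervals overlap when each starts before the other ends.
Sorted by start: Ravi, Omar, Elena, Rohan, Aoife, Yusuf, Sana.
Omar starts before Ravi ends → Ravi and Omar overlap.
Elena starts after Ravi ends, so nothing later overlaps Ravi either.
Elena starts after Omar ends, so nothing later overlaps Omar either.
Rohan starts before Elena ends → Elena and Rohan overlap.
Aoife starts after Elena ends, so nothing later overlaps Elena either.
Aoife starts after Rohan ends, so nothing later overlaps Rohan either.
Yusuf starts after Aoife ends, so nothing later overlaps Aoife either.
Sana starts before Yusuf ends → Yusuf and Sana overlap.

Elena & Rohan, Omar & Ravi, Sana & Yusuf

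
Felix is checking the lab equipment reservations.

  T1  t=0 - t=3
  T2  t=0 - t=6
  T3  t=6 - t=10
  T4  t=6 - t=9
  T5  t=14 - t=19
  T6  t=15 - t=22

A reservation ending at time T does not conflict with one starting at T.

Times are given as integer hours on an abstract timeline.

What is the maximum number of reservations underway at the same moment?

Sweep the timeline, counting +1 at each start and −1 at each end (ends before starts at a tie):
t=0 start T1 → 1
t=0 start T2 → 2
t=3 end T1 → 1
t=6 end T2 → 0
t=6 start T3 → 1
t=6 start T4 → 2
t=9 end T4 → 1
t=10 end T3 → 0
t=14 start T5 → 1
t=15 start T6 → 2
t=19 end T5 → 1
t=22 end T6 → 0
Peak is 2, at t=0 (T1, T2).

2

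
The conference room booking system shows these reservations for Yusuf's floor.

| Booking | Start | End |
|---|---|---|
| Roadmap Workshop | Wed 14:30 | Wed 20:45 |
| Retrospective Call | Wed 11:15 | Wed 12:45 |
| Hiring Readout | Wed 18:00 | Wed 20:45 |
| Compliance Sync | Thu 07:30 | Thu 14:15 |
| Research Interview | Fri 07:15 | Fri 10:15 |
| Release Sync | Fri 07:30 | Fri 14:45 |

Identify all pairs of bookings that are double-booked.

Hiring Readout & Roadmap Workshop, Release Sync & Research Interview

Check each pair: they overlap iff neither finishes before the other starts.
Sorted by start: Retrospective Call, Roadmap Workshop, Hiring Readout, Compliance Sync, Research Interview, Release Sync.
Roadmap Workshop starts after Retrospective Call ends — done with Retrospective Call.
Hiring Readout starts before Roadmap Workshop ends → Roadmap Workshop and Hiring Readout overlap.
Compliance Sync starts after Roadmap Workshop ends — done with Roadmap Workshop.
Compliance Sync starts after Hiring Readout ends — done with Hiring Readout.
Research Interview starts after Compliance Sync ends — done with Compliance Sync.
Release Sync starts before Research Interview ends → Research Interview and Release Sync overlap.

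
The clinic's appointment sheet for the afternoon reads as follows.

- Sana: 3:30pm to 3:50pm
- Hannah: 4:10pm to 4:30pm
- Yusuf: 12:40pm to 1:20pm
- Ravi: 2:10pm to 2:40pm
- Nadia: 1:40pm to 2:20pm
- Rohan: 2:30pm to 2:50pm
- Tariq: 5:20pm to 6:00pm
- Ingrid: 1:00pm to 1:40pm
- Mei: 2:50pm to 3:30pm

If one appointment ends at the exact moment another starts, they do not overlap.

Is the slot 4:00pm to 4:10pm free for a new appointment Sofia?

Yusuf: ends 1:20pm at or before Sofia starts 4:00pm → clear.
Ingrid: ends 1:40pm at or before Sofia starts 4:00pm → clear.
Nadia: ends 2:20pm at or before Sofia starts 4:00pm → clear.
Ravi: ends 2:40pm at or before Sofia starts 4:00pm → clear.
Rohan: ends 2:50pm at or before Sofia starts 4:00pm → clear.
Mei: ends 3:30pm at or before Sofia starts 4:00pm → clear.
Sana: ends 3:50pm at or before Sofia starts 4:00pm → clear.
Hannah: starts 4:10pm at or after Sofia ends 4:10pm → clear.
Tariq: starts 5:20pm at or after Sofia ends 4:10pm → clear.

Yes — the slot is free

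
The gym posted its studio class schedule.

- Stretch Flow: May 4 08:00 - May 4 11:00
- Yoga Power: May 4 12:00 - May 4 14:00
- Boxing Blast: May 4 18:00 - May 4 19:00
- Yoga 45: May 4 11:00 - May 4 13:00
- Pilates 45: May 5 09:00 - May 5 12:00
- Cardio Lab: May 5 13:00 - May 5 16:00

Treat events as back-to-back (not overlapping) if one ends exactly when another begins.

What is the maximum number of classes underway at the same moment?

Sweep the timeline, counting +1 at each start and −1 at each end (ends before starts at a tie):
May 4 08:00 start Stretch Flow → 1
May 4 11:00 end Stretch Flow → 0
May 4 11:00 start Yoga 45 → 1
May 4 12:00 start Yoga Power → 2
May 4 13:00 end Yoga 45 → 1
May 4 14:00 end Yoga Power → 0
May 4 18:00 start Boxing Blast → 1
May 4 19:00 end Boxing Blast → 0
May 5 09:00 start Pilates 45 → 1
May 5 12:00 end Pilates 45 → 0
May 5 13:00 start Cardio Lab → 1
May 5 16:00 end Cardio Lab → 0
Peak is 2, at May 4 12:00 (Yoga 45, Yoga Power).

2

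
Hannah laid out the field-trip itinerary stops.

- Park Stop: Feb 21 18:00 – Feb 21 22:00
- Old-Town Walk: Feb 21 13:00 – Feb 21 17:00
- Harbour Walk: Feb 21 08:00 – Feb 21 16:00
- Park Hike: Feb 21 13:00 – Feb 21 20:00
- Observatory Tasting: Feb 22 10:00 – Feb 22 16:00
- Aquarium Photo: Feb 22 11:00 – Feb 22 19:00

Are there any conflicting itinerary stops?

Sorted by start: Harbour Walk, Park Hike, Old-Town Walk, Park Stop, Observatory Tasting, Aquarium Photo.
Park Hike starts before Harbour Walk ends → Harbour Walk and Park Hike overlap.
That's a conflict, so the schedule is not conflict-free.

Yes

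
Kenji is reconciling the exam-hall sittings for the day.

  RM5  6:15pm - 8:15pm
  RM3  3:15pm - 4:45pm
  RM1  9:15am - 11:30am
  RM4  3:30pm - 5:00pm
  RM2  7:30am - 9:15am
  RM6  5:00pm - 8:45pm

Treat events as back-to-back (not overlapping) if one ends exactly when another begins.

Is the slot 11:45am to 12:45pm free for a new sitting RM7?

Yes — the slot is free

RM2: ends 9:15am at or before RM7 starts 11:45am → clear.
RM1: ends 11:30am at or before RM7 starts 11:45am → clear.
RM3: starts 3:15pm at or after RM7 ends 12:45pm → clear.
RM4: starts 3:30pm at or after RM7 ends 12:45pm → clear.
RM6: starts 5:00pm at or after RM7 ends 12:45pm → clear.
RM5: starts 6:15pm at or after RM7 ends 12:45pm → clear.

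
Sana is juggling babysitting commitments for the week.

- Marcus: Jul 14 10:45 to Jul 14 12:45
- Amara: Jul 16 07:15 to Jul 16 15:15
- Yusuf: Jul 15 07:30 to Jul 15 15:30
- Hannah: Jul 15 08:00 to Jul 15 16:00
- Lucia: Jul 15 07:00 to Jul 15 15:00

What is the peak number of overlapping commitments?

3

Sort all start/end points and keep a running count:
Jul 14 10:45 start Marcus → 1
Jul 14 12:45 end Marcus → 0
Jul 15 07:00 start Lucia → 1
Jul 15 07:30 start Yusuf → 2
Jul 15 08:00 start Hannah → 3
Jul 15 15:00 end Lucia → 2
Jul 15 15:30 end Yusuf → 1
Jul 15 16:00 end Hannah → 0
Jul 16 07:15 start Amara → 1
Jul 16 15:15 end Amara → 0
Peak is 3, at Jul 15 08:00 (Hannah, Lucia, Yusuf).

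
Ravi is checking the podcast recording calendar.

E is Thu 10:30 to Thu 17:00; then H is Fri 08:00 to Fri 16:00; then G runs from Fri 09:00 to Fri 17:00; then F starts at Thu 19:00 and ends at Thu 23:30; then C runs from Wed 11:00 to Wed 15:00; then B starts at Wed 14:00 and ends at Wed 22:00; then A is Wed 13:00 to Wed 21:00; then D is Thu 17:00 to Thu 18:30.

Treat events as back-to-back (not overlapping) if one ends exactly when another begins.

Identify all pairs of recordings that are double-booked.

Sorted by start: C, A, B, E, D, F, H, G.
A starts before C ends → C and A overlap.
B starts before C ends → C and B overlap.
E starts after C ends, so nothing later overlaps C either.
B starts before A ends → A and B overlap.
E starts after A ends, so nothing later overlaps A either.
E starts after B ends, so nothing later overlaps B either.
D starts exactly when E ends (back-to-back, no overlap), so nothing later overlaps E either.
F starts after D ends, so nothing later overlaps D either.
H starts after F ends, so nothing later overlaps F either.
G starts before H ends → H and G overlap.

A & B, A & C, B & C, G & H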